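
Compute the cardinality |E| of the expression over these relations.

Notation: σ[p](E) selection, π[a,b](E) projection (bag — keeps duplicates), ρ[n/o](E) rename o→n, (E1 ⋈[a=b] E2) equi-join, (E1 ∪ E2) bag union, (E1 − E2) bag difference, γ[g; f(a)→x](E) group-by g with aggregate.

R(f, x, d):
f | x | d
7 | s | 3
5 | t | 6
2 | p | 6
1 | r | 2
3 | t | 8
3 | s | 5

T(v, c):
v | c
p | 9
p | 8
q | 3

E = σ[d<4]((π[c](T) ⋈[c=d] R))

Stepwise |·|:
  T → 3
  π[c](T) → 3
  R → 6
  (π[c](T) ⋈[c=d] R) → 2
  σ[d<4]((π[c](T) ⋈[c=d] R)) → 1

|E| = 1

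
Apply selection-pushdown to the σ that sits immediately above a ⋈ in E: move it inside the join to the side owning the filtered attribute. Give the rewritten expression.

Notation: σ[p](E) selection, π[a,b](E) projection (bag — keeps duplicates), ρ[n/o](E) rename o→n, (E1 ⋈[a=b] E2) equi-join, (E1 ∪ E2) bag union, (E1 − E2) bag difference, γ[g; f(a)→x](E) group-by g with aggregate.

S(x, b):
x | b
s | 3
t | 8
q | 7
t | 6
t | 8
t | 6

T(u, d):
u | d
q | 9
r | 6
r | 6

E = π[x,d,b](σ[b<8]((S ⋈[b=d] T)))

σ filters on b, owned by the left side.
E' = π[x,d,b]((σ[b<8](S) ⋈[b=d] T))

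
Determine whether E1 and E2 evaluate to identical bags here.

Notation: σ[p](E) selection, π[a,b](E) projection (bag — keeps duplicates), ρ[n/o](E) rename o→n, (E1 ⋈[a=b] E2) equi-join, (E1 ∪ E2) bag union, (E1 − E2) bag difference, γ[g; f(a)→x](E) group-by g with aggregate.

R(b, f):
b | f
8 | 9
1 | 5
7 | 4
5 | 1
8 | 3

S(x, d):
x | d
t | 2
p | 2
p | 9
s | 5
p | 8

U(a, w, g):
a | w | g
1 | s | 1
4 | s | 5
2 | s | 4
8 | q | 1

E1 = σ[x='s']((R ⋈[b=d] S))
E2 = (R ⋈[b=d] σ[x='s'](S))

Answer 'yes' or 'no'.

E1 subexpression sizes:
  R → 5
  S → 5
  (R ⋈[b=d] S) → 3
  σ[x='s']((R ⋈[b=d] S)) → 1
E2 subexpression sizes:
  R → 5
  S → 5
  σ[x='s'](S) → 1
  (R ⋈[b=d] σ[x='s'](S)) → 1

E1 and E2 produce the same multiset:
b | f | x | d
5 | 1 | s | 5

yes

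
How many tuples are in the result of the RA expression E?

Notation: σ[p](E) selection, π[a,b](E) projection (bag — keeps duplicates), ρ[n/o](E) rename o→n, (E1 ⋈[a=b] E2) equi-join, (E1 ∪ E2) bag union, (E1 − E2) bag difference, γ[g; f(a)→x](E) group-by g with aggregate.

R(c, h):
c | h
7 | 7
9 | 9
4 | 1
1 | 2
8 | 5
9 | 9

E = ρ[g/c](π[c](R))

Row counts bottom-up:
  R → 6
  π[c](R) → 6
  ρ[g/c](π[c](R)) → 6

|E| = 6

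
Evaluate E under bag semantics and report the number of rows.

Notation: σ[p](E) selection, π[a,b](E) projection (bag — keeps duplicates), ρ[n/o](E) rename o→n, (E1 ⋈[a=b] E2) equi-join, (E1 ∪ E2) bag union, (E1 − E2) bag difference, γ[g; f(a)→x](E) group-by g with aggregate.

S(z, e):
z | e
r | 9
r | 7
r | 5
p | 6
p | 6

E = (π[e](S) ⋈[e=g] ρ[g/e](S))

Stepwise |·|:
  S → 5
  π[e](S) → 5
  S → 5
  ρ[g/e](S) → 5
  (π[e](S) ⋈[e=g] ρ[g/e](S)) → 7

|E| = 7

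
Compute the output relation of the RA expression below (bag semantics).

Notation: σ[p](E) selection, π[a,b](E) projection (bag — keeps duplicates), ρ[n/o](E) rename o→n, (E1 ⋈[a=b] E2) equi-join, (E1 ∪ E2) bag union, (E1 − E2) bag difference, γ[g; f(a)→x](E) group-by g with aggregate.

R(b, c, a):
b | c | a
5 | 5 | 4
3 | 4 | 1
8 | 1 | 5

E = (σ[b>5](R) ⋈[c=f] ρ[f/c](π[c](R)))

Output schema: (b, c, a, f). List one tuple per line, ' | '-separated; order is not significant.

Per-node cardinality:
  R → 3
  σ[b>5](R) → 1
  R → 3
  π[c](R) → 3
  ρ[f/c](π[c](R)) → 3
  (σ[b>5](R) ⋈[c=f] ρ[f/c](π[c](R))) → 1

== RESULT ==
b | c | a | f
8 | 1 | 5 | 1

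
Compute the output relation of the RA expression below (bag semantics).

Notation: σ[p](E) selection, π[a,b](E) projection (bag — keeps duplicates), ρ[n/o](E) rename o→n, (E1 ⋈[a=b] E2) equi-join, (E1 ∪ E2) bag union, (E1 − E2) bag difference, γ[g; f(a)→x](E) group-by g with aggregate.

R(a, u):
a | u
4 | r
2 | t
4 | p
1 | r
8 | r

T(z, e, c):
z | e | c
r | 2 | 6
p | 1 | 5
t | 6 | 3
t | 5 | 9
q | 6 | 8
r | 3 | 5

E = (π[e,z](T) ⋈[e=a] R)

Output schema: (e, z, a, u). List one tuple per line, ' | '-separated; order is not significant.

Stepwise |·|:
  T → 6
  π[e,z](T) → 6
  R → 5
  (π[e,z](T) ⋈[e=a] R) → 2

== RESULT ==
e | z | a | u
1 | p | 1 | r
2 | r | 2 | t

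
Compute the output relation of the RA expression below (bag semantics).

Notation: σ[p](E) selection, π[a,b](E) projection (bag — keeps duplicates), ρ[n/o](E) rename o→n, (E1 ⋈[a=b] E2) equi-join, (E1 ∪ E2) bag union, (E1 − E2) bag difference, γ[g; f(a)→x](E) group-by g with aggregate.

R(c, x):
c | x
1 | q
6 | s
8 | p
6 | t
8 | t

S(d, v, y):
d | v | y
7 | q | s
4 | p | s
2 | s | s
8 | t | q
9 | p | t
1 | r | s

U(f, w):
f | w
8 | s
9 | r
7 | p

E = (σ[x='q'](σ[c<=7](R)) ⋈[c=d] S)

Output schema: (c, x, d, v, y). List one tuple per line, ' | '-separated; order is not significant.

Subexpression sizes:
  R → 5
  σ[c<=7](R) → 3
  σ[x='q'](σ[c<=7](R)) → 1
  S → 6
  (σ[x='q'](σ[c<=7](R)) ⋈[c=d] S) → 1

== RESULT ==
c | x | d | v | y
1 | q | 1 | r | s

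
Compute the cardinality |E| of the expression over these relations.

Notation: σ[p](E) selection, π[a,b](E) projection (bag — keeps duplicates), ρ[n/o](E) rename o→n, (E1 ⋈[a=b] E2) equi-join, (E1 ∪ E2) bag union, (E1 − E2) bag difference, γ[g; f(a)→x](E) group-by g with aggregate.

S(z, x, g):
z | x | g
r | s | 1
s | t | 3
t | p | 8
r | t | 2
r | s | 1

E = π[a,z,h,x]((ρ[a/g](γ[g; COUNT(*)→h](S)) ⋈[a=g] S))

Per-node cardinality:
  S → 5
  γ[g; COUNT(*)→h](S) → 4
  ρ[a/g](γ[g; COUNT(*)→h](S)) → 4
  S → 5
  (ρ[a/g](γ[g; COUNT(*)→h](S)) ⋈[a=g] S) → 5
  π[a,z,h,x]((ρ[a/g](γ[g; COUNT(*)→h](S)) ⋈[a=g] S)) → 5

|E| = 5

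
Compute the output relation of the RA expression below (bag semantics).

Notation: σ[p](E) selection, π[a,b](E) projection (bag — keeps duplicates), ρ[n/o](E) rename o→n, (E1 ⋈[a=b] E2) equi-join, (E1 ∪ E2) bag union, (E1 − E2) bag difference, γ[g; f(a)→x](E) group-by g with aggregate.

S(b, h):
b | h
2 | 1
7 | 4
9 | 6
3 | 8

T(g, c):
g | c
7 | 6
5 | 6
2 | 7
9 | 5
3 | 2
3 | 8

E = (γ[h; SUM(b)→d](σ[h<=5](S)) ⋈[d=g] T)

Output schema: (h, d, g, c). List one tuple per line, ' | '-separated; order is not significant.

Per-node cardinality:
  S → 4
  σ[h<=5](S) → 2
  γ[h; SUM(b)→d](σ[h<=5](S)) → 2
  T → 6
  (γ[h; SUM(b)→d](σ[h<=5](S)) ⋈[d=g] T) → 2

== RESULT ==
h | d | g | c
1 | 2 | 2 | 7
4 | 7 | 7 | 6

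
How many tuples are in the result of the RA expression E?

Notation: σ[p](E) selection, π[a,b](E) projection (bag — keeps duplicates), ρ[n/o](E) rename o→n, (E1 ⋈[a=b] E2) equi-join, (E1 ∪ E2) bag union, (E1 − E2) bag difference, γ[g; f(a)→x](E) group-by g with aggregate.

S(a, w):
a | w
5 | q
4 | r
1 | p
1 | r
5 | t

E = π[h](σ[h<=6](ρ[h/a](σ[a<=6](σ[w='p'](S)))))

Row counts bottom-up:
  S → 5
  σ[w='p'](S) → 1
  σ[a<=6](σ[w='p'](S)) → 1
  ρ[h/a](σ[a<=6](σ[w='p'](S))) → 1
  σ[h<=6](ρ[h/a](σ[a<=6](σ[w='p'](S)))) → 1
  π[h](σ[h<=6](ρ[h/a](σ[a<=6](σ[w='p'](S))))) → 1

|E| = 1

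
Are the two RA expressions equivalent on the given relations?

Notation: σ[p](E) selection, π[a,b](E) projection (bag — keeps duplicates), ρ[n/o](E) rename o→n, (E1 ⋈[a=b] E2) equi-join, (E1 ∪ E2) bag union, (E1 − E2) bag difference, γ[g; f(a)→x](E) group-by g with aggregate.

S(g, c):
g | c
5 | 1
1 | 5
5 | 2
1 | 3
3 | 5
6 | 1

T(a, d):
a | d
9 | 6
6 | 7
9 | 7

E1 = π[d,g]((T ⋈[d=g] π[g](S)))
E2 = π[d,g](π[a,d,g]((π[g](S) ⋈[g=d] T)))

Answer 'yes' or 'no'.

E1 row counts bottom-up:
  T → 3
  S → 6
  π[g](S) → 6
  (T ⋈[d=g] π[g](S)) → 1
  π[d,g]((T ⋈[d=g] π[g](S))) → 1
E2 row counts bottom-up:
  S → 6
  π[g](S) → 6
  T → 3
  (π[g](S) ⋈[g=d] T) → 1
  π[a,d,g]((π[g](S) ⋈[g=d] T)) → 1
  π[d,g](π[a,d,g]((π[g](S) ⋈[g=d] T))) → 1

E1 and E2 produce the same multiset:
d | g
6 | 6

yes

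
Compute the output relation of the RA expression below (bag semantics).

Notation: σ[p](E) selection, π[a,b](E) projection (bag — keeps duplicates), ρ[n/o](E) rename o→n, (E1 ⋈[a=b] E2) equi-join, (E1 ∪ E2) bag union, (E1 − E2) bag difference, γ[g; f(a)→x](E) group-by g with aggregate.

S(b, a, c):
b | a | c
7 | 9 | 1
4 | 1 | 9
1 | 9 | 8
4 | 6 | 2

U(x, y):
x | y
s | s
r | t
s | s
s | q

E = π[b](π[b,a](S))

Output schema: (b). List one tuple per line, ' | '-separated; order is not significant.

Subexpression sizes:
  S → 4
  π[b,a](S) → 4
  π[b](π[b,a](S)) → 4

== RESULT ==
b
1
4
4
7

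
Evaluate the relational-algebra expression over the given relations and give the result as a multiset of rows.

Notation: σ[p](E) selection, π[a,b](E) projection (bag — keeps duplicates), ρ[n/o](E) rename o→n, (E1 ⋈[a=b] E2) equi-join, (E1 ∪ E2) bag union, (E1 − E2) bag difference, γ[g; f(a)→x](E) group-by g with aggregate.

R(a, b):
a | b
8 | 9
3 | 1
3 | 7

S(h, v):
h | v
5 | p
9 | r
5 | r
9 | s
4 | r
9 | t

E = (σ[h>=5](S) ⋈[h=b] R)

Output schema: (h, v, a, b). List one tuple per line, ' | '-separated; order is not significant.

Per-node cardinality:
  S → 6
  σ[h>=5](S) → 5
  R → 3
  (σ[h>=5](S) ⋈[h=b] R) → 3

== RESULT ==
h | v | a | b
9 | r | 8 | 9
9 | s | 8 | 9
9 | t | 8 | 9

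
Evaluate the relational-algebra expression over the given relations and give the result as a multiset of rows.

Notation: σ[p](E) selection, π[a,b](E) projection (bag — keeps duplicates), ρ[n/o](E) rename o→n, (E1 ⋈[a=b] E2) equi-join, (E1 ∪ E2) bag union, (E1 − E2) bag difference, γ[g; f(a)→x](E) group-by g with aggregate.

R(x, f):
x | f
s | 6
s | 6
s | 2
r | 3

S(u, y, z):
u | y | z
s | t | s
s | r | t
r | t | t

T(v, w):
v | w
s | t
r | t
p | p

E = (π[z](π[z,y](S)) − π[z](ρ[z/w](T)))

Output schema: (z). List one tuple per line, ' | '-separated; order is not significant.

Per-node cardinality:
  S → 3
  π[z,y](S) → 3
  π[z](π[z,y](S)) → 3
  T → 3
  ρ[z/w](T) → 3
  π[z](ρ[z/w](T)) → 3
  (π[z](π[z,y](S)) − π[z](ρ[z/w](T))) → 1

== RESULT ==
z
s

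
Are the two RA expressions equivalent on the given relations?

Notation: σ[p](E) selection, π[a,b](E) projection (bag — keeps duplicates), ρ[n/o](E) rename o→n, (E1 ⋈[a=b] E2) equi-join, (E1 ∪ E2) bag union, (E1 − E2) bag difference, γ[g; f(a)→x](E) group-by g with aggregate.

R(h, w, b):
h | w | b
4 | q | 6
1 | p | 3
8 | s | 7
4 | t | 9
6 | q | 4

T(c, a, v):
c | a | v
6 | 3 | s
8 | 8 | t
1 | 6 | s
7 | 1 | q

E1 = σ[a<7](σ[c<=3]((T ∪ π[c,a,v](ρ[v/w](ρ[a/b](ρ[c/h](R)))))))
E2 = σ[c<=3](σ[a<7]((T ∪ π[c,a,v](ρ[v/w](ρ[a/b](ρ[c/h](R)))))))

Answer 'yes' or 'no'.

E1 row counts bottom-up:
  T → 4
  R → 5
  ρ[c/h](R) → 5
  ρ[a/b](ρ[c/h](R)) → 5
  ρ[v/w](ρ[a/b](ρ[c/h](R))) → 5
  π[c,a,v](ρ[v/w](ρ[a/b](ρ[c/h](R)))) → 5
  (T ∪ π[c,a,v](ρ[v/w](ρ[a/b](ρ[c/h](R))))) → 9
  σ[c<=3]((T ∪ π[c,a,v](ρ[v/w](ρ[a/b](ρ[c/h](R)))))) → 2
  σ[a<7](σ[c<=3]((T ∪ π[c,a,v](ρ[v/w](ρ[a/b](ρ[c/h](R))))))) → 2
E2 row counts bottom-up:
  T → 4
  R → 5
  ρ[c/h](R) → 5
  ρ[a/b](ρ[c/h](R)) → 5
  ρ[v/w](ρ[a/b](ρ[c/h](R))) → 5
  π[c,a,v](ρ[v/w](ρ[a/b](ρ[c/h](R)))) → 5
  (T ∪ π[c,a,v](ρ[v/w](ρ[a/b](ρ[c/h](R))))) → 9
  σ[a<7]((T ∪ π[c,a,v](ρ[v/w](ρ[a/b](ρ[c/h](R)))))) → 6
  σ[c<=3](σ[a<7]((T ∪ π[c,a,v](ρ[v/w](ρ[a/b](ρ[c/h](R))))))) → 2

E1 and E2 produce the same multiset:
c | a | v
1 | 3 | p
1 | 6 | s

yes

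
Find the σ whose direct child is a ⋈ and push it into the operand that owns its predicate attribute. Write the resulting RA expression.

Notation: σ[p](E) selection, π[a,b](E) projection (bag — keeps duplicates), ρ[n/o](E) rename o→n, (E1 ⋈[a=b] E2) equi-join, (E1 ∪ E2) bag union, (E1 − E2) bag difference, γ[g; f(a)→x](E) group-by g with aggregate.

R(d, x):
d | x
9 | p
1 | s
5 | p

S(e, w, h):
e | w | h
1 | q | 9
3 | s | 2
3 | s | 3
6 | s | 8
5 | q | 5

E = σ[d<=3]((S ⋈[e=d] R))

σ filters on d, owned by the right side.
E' = (S ⋈[e=d] σ[d<=3](R))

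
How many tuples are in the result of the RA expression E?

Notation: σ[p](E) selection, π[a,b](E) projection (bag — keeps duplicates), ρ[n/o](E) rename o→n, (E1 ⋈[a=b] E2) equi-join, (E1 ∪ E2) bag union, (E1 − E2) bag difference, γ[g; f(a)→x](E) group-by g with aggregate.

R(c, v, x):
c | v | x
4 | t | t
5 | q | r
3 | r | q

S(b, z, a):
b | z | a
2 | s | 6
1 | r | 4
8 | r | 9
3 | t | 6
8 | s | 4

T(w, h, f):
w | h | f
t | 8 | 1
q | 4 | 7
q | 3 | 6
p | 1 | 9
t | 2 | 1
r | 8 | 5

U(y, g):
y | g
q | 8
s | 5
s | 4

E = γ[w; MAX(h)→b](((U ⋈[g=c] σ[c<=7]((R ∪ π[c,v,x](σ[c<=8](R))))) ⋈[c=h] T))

Stepwise |·|:
  U → 3
  R → 3
  R → 3
  σ[c<=8](R) → 3
  π[c,v,x](σ[c<=8](R)) → 3
  (R ∪ π[c,v,x](σ[c<=8](R))) → 6
  σ[c<=7]((R ∪ π[c,v,x](σ[c<=8](R)))) → 6
  (U ⋈[g=c] σ[c<=7]((R ∪ π[c,v,x](σ[c<=8](R))))) → 4
  T → 6
  ((U ⋈[g=c] σ[c<=7]((R ∪ π[c,v,x](σ[c<=8](R))))) ⋈[c=h] T) → 2
  γ[w; MAX(h)→b](((U ⋈[g=c] σ[c<=7]((R ∪ π[c,v,x](σ[c<=8](R))))) ⋈[c=h] T)) → 1

|E| = 1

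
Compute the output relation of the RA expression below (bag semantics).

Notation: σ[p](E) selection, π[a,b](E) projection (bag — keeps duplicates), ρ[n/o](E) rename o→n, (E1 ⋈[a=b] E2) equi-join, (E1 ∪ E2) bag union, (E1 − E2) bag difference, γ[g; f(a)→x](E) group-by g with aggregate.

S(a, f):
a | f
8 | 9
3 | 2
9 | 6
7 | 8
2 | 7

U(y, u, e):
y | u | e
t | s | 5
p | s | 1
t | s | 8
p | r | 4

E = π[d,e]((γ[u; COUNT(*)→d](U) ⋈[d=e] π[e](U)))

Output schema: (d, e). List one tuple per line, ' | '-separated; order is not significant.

Row counts bottom-up:
  U → 4
  γ[u; COUNT(*)→d](U) → 2
  U → 4
  π[e](U) → 4
  (γ[u; COUNT(*)→d](U) ⋈[d=e] π[e](U)) → 1
  π[d,e]((γ[u; COUNT(*)→d](U) ⋈[d=e] π[e](U))) → 1

== RESULT ==
d | e
1 | 1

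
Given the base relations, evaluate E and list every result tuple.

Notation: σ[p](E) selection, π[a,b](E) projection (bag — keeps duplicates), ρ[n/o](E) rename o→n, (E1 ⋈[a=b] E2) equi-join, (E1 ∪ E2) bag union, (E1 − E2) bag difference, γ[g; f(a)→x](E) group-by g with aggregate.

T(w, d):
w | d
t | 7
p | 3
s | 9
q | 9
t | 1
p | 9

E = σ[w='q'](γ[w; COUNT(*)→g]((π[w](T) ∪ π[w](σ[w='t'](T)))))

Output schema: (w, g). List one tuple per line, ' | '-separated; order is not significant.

Per-node cardinality:
  T → 6
  π[w](T) → 6
  T → 6
  σ[w='t'](T) → 2
  π[w](σ[w='t'](T)) → 2
  (π[w](T) ∪ π[w](σ[w='t'](T))) → 8
  γ[w; COUNT(*)→g]((π[w](T) ∪ π[w](σ[w='t'](T)))) → 4
  σ[w='q'](γ[w; COUNT(*)→g]((π[w](T) ∪ π[w](σ[w='t'](T))))) → 1

== RESULT ==
w | g
q | 1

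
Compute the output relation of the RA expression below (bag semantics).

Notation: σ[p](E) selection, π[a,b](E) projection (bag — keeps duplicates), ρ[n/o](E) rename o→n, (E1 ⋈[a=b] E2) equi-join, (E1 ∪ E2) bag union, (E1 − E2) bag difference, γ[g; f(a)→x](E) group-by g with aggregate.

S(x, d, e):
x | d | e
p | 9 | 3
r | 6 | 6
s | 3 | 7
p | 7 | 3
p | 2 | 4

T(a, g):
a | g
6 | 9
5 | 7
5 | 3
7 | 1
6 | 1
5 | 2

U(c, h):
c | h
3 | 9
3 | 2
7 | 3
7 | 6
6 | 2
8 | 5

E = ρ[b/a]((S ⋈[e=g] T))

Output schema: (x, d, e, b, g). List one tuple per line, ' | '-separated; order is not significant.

Subexpression sizes:
  S → 5
  T → 6
  (S ⋈[e=g] T) → 3
  ρ[b/a]((S ⋈[e=g] T)) → 3

== RESULT ==
x | d | e | b | g
p | 7 | 3 | 5 | 3
p | 9 | 3 | 5 | 3
s | 3 | 7 | 5 | 7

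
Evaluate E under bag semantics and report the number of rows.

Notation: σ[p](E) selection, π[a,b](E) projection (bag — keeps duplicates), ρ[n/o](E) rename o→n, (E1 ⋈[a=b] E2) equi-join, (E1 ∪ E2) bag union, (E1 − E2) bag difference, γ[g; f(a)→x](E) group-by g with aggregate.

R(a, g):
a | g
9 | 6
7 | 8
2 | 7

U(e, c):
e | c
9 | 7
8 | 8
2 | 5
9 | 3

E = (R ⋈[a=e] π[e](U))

Row counts bottom-up:
  R → 3
  U → 4
  π[e](U) → 4
  (R ⋈[a=e] π[e](U)) → 3

|E| = 3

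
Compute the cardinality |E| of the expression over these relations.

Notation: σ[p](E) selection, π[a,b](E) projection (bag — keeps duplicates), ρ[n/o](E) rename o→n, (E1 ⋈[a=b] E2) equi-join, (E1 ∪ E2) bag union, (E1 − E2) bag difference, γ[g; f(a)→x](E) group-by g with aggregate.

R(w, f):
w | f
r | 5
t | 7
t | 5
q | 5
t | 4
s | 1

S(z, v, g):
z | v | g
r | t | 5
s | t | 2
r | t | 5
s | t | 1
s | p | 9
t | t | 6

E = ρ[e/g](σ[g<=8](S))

Stepwise |·|:
  S → 6
  σ[g<=8](S) → 5
  ρ[e/g](σ[g<=8](S)) → 5

|E| = 5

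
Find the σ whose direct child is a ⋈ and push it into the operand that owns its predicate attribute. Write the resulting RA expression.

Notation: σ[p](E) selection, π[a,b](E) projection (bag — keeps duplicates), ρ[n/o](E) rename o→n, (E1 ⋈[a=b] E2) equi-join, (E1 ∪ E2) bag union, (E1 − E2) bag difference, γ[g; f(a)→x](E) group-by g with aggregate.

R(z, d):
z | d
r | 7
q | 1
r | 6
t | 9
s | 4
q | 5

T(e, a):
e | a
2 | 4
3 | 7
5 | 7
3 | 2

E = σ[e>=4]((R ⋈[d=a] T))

σ filters on e, owned by the right side.
E' = (R ⋈[d=a] σ[e>=4](T))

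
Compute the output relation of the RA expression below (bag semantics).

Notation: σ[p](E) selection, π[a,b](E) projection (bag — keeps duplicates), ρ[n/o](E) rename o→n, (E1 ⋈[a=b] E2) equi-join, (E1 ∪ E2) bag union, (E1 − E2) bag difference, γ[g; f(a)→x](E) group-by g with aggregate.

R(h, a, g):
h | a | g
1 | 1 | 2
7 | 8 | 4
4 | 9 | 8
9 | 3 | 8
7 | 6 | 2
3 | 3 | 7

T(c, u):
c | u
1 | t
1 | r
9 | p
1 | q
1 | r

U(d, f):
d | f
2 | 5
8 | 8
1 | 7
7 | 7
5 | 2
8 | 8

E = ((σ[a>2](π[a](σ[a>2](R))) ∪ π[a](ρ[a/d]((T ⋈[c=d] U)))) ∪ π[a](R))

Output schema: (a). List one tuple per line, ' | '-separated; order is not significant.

Subexpression sizes:
  R → 6
  σ[a>2](R) → 5
  π[a](σ[a>2](R)) → 5
  σ[a>2](π[a](σ[a>2](R))) → 5
  T → 5
  U → 6
  (T ⋈[c=d] U) → 4
  ρ[a/d]((T ⋈[c=d] U)) → 4
  π[a](ρ[a/d]((T ⋈[c=d] U))) → 4
  (σ[a>2](π[a](σ[a>2](R))) ∪ π[a](ρ[a/d]((T ⋈[c=d] U)))) → 9
  R → 6
  π[a](R) → 6
  ((σ[a>2](π[a](σ[a>2](R))) ∪ π[a](ρ[a/d]((T ⋈[c=d] U)))) ∪ π[a](R)) → 15

== RESULT ==
a
1
1
1
1
1
3
3
3
3
6
6
8
8
9
9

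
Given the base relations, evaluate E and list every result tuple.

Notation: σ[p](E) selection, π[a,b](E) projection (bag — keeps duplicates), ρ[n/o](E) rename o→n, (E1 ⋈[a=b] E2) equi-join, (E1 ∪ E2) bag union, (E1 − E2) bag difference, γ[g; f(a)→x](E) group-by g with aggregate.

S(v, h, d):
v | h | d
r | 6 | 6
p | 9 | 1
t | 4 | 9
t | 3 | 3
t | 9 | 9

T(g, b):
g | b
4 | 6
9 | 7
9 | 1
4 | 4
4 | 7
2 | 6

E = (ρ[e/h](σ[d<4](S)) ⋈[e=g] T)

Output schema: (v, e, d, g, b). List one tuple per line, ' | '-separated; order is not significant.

Per-node cardinality:
  S → 5
  σ[d<4](S) → 2
  ρ[e/h](σ[d<4](S)) → 2
  T → 6
  (ρ[e/h](σ[d<4](S)) ⋈[e=g] T) → 2

== RESULT ==
v | e | d | g | b
p | 9 | 1 | 9 | 1
p | 9 | 1 | 9 | 7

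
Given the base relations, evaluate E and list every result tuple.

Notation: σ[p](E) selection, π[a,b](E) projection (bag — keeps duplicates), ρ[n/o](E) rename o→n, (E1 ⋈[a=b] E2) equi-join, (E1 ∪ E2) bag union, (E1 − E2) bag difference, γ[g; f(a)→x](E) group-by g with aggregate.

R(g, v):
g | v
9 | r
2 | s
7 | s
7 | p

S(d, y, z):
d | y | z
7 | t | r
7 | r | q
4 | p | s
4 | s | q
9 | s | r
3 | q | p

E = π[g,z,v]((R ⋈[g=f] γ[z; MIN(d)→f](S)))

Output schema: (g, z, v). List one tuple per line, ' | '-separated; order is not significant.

Per-node cardinality:
  R → 4
  S → 6
  γ[z; MIN(d)→f](S) → 4
  (R ⋈[g=f] γ[z; MIN(d)→f](S)) → 2
  π[g,z,v]((R ⋈[g=f] γ[z; MIN(d)→f](S))) → 2

== RESULT ==
g | z | v
7 | r | p
7 | r | s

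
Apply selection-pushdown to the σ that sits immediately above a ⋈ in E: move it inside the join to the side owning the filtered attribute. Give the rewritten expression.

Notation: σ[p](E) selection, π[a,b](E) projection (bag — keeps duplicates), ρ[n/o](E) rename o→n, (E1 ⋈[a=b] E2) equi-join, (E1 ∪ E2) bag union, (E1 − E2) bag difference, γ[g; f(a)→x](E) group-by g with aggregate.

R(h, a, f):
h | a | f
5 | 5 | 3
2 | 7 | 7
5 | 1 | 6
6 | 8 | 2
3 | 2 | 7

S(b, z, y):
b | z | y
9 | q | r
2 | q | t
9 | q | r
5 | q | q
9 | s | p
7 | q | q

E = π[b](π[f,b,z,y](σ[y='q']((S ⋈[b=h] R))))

σ filters on y, owned by the left side.
E' = π[b](π[f,b,z,y]((σ[y='q'](S) ⋈[b=h] R)))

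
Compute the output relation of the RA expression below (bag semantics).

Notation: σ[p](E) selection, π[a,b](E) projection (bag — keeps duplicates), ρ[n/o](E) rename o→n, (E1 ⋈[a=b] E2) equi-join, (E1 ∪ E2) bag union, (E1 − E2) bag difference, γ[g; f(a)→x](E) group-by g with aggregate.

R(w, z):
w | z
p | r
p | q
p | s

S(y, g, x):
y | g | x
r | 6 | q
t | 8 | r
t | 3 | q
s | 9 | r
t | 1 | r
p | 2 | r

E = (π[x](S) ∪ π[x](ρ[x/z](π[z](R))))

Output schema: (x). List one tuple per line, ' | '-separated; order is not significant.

Row counts bottom-up:
  S → 6
  π[x](S) → 6
  R → 3
  π[z](R) → 3
  ρ[x/z](π[z](R)) → 3
  π[x](ρ[x/z](π[z](R))) → 3
  (π[x](S) ∪ π[x](ρ[x/z](π[z](R)))) → 9

== RESULT ==
x
q
q
q
r
r
r
r
r
s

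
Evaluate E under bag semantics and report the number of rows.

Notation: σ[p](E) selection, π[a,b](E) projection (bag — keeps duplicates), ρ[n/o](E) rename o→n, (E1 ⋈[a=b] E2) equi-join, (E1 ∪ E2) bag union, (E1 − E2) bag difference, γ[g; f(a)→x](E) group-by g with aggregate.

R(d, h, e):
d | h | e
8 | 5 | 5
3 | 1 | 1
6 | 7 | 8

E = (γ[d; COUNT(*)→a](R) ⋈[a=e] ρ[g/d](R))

Subexpression sizes:
  R → 3
  γ[d; COUNT(*)→a](R) → 3
  R → 3
  ρ[g/d](R) → 3
  (γ[d; COUNT(*)→a](R) ⋈[a=e] ρ[g/d](R)) → 3

|E| = 3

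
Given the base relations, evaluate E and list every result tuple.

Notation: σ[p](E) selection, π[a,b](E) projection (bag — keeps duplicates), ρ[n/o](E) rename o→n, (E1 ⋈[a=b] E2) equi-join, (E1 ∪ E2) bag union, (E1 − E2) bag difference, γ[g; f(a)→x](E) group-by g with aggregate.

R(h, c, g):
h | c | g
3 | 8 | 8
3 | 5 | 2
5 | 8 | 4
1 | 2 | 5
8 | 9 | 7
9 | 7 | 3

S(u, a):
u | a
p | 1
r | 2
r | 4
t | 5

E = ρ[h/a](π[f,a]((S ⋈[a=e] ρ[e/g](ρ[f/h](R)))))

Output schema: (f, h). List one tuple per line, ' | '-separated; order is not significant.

Per-node cardinality:
  S → 4
  R → 6
  ρ[f/h](R) → 6
  ρ[e/g](ρ[f/h](R)) → 6
  (S ⋈[a=e] ρ[e/g](ρ[f/h](R))) → 3
  π[f,a]((S ⋈[a=e] ρ[e/g](ρ[f/h](R)))) → 3
  ρ[h/a](π[f,a]((S ⋈[a=e] ρ[e/g](ρ[f/h](R))))) → 3

== RESULT ==
f | h
1 | 5
3 | 2
5 | 4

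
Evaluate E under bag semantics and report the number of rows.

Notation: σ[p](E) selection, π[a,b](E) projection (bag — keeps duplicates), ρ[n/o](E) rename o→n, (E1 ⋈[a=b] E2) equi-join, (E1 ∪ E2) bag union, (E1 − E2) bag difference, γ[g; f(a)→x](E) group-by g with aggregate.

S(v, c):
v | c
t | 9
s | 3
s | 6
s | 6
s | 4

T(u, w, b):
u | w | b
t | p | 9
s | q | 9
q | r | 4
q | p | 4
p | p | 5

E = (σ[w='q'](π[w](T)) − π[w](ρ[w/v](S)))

Per-node cardinality:
  T → 5
  π[w](T) → 5
  σ[w='q'](π[w](T)) → 1
  S → 5
  ρ[w/v](S) → 5
  π[w](ρ[w/v](S)) → 5
  (σ[w='q'](π[w](T)) − π[w](ρ[w/v](S))) → 1

|E| = 1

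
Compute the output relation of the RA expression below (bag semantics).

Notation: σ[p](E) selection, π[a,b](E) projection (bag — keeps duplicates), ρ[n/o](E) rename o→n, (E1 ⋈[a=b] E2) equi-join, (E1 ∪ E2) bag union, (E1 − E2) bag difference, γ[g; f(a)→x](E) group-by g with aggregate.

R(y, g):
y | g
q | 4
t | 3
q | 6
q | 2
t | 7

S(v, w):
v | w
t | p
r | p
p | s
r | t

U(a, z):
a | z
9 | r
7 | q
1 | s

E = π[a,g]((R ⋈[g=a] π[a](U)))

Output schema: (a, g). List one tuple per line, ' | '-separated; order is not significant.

Row counts bottom-up:
  R → 5
  U → 3
  π[a](U) → 3
  (R ⋈[g=a] π[a](U)) → 1
  π[a,g]((R ⋈[g=a] π[a](U))) → 1

== RESULT ==
a | g
7 | 7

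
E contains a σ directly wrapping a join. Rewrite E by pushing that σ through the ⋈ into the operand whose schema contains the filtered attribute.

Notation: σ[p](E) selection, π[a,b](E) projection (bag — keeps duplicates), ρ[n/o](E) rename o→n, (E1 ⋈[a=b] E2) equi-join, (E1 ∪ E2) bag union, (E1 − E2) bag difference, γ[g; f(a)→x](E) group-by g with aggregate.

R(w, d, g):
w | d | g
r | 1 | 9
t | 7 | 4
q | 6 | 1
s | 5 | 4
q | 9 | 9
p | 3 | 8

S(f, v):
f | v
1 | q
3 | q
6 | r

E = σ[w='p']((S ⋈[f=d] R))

σ filters on w, owned by the right side.
E' = (S ⋈[f=d] σ[w='p'](R))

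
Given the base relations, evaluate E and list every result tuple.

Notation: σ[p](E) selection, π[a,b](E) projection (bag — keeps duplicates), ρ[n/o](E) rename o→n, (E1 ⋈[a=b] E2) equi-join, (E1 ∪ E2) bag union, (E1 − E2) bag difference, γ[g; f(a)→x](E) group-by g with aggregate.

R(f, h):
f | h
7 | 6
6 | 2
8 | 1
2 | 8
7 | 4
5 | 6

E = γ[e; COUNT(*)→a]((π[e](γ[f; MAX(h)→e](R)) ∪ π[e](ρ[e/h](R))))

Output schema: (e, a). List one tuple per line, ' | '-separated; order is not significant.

Stepwise |·|:
  R → 6
  γ[f; MAX(h)→e](R) → 5
  π[e](γ[f; MAX(h)→e](R)) → 5
  R → 6
  ρ[e/h](R) → 6
  π[e](ρ[e/h](R)) → 6
  (π[e](γ[f; MAX(h)→e](R)) ∪ π[e](ρ[e/h](R))) → 11
  γ[e; COUNT(*)→a]((π[e](γ[f; MAX(h)→e](R)) ∪ π[e](ρ[e/h](R)))) → 5

== RESULT ==
e | a
1 | 2
2 | 2
4 | 1
6 | 4
8 | 2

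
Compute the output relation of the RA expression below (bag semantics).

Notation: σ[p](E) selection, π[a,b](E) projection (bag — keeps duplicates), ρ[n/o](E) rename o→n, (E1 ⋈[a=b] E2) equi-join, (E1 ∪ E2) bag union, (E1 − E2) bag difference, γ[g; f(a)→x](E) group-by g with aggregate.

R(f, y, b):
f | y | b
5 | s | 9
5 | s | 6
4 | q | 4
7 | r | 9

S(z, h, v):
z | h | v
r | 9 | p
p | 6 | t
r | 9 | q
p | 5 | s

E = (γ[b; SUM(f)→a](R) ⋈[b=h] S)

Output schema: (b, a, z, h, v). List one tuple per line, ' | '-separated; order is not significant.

Per-node cardinality:
  R → 4
  γ[b; SUM(f)→a](R) → 3
  S → 4
  (γ[b; SUM(f)→a](R) ⋈[b=h] S) → 3

== RESULT ==
b | a | z | h | v
6 | 5 | p | 6 | t
9 | 12 | r | 9 | p
9 | 12 | r | 9 | q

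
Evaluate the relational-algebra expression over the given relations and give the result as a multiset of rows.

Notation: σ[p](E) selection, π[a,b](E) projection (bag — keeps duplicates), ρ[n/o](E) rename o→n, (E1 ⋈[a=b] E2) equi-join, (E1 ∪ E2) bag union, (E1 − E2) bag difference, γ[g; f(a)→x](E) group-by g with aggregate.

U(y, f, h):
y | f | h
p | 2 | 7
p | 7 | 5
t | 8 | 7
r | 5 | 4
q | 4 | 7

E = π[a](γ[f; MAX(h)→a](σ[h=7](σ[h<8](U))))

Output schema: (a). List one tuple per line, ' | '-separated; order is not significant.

Per-node cardinality:
  U → 5
  σ[h<8](U) → 5
  σ[h=7](σ[h<8](U)) → 3
  γ[f; MAX(h)→a](σ[h=7](σ[h<8](U))) → 3
  π[a](γ[f; MAX(h)→a](σ[h=7](σ[h<8](U)))) → 3

== RESULT ==
a
7
7
7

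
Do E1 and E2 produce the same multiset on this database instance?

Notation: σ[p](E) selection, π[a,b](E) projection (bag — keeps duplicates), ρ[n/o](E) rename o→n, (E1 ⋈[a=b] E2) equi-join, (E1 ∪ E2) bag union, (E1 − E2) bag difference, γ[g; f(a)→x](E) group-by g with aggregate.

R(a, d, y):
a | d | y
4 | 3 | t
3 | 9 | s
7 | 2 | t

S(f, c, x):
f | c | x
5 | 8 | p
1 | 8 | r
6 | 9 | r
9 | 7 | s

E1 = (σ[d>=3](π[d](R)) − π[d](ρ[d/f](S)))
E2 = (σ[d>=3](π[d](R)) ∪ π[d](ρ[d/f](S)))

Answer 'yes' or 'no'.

E1 per-node cardinality:
  R → 3
  π[d](R) → 3
  σ[d>=3](π[d](R)) → 2
  S → 4
  ρ[d/f](S) → 4
  π[d](ρ[d/f](S)) → 4
  (σ[d>=3](π[d](R)) − π[d](ρ[d/f](S))) → 1
E2 per-node cardinality:
  R → 3
  π[d](R) → 3
  σ[d>=3](π[d](R)) → 2
  S → 4
  ρ[d/f](S) → 4
  π[d](ρ[d/f](S)) → 4
  (σ[d>=3](π[d](R)) ∪ π[d](ρ[d/f](S))) → 6

E1 result:
d
3
E2 result:
d
1
3
5
6
9
9
Witness: (6,) appears 0× in E1 but 1× in E2.

no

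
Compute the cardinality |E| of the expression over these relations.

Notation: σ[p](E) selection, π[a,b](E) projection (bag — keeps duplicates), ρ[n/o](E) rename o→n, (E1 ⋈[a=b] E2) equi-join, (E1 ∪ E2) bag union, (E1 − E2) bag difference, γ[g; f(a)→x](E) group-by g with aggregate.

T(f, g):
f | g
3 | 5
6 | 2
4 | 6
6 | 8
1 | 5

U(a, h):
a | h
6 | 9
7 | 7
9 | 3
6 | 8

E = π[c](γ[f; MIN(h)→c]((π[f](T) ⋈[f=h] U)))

Row counts bottom-up:
  T → 5
  π[f](T) → 5
  U → 4
  (π[f](T) ⋈[f=h] U) → 1
  γ[f; MIN(h)→c]((π[f](T) ⋈[f=h] U)) → 1
  π[c](γ[f; MIN(h)→c]((π[f](T) ⋈[f=h] U))) → 1

|E| = 1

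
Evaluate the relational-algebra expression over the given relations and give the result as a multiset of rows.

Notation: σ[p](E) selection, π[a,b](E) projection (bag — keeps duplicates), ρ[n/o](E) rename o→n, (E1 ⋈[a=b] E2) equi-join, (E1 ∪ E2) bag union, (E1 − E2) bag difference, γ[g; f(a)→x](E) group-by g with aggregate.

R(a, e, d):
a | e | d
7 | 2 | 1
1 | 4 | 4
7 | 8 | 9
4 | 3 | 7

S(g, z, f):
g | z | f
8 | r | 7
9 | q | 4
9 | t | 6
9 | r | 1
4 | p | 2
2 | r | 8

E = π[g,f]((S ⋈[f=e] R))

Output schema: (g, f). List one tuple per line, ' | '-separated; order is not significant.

Row counts bottom-up:
  S → 6
  R → 4
  (S ⋈[f=e] R) → 3
  π[g,f]((S ⋈[f=e] R)) → 3

== RESULT ==
g | f
2 | 8
4 | 2
9 | 4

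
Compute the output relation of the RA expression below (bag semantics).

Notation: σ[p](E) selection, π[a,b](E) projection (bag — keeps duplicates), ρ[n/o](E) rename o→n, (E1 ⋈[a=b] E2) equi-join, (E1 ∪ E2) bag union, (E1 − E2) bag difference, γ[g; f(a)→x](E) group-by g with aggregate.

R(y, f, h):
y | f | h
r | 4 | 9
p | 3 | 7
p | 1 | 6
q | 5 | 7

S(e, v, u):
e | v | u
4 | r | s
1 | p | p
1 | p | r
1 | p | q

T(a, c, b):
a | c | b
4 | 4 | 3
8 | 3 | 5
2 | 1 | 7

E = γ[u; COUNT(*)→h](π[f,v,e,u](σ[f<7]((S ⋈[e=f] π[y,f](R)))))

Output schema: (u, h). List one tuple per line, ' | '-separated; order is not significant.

Stepwise |·|:
  S → 4
  R → 4
  π[y,f](R) → 4
  (S ⋈[e=f] π[y,f](R)) → 4
  σ[f<7]((S ⋈[e=f] π[y,f](R))) → 4
  π[f,v,e,u](σ[f<7]((S ⋈[e=f] π[y,f](R)))) → 4
  γ[u; COUNT(*)→h](π[f,v,e,u](σ[f<7]((S ⋈[e=f] π[y,f](R))))) → 4

== RESULT ==
u | h
p | 1
q | 1
r | 1
s | 1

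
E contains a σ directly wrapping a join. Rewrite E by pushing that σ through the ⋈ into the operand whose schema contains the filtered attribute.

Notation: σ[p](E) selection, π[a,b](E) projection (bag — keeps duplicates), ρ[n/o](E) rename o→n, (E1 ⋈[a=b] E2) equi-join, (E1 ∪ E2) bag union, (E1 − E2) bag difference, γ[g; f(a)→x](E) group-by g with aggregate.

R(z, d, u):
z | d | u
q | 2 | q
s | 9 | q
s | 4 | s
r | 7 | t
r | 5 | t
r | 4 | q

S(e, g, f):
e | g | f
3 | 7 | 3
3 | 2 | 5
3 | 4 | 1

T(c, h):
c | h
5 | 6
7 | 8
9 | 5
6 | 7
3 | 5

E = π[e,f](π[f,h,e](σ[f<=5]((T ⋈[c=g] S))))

σ filters on f, owned by the right side.
E' = π[e,f](π[f,h,e]((T ⋈[c=g] σ[f<=5](S))))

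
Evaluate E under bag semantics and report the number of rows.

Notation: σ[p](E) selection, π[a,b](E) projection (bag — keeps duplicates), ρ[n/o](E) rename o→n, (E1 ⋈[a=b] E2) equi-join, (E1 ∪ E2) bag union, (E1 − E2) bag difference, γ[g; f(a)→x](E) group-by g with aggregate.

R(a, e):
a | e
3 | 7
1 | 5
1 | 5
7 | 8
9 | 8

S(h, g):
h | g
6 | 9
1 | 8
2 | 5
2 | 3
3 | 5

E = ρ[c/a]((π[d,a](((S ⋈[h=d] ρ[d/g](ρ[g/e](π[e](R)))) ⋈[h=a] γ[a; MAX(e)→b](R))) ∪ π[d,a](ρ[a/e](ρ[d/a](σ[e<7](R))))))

Per-node cardinality:
  S → 5
  R → 5
  π[e](R) → 5
  ρ[g/e](π[e](R)) → 5
  ρ[d/g](ρ[g/e](π[e](R))) → 5
  (S ⋈[h=d] ρ[d/g](ρ[g/e](π[e](R)))) → 0
  R → 5
  γ[a; MAX(e)→b](R) → 4
  ((S ⋈[h=d] ρ[d/g](ρ[g/e](π[e](R)))) ⋈[h=a] γ[a; MAX(e)→b](R)) → 0
  π[d,a](((S ⋈[h=d] ρ[d/g](ρ[g/e](π[e](R)))) ⋈[h=a] γ[a; MAX(e)→b](R))) → 0
  R → 5
  σ[e<7](R) → 2
  ρ[d/a](σ[e<7](R)) → 2
  ρ[a/e](ρ[d/a](σ[e<7](R))) → 2
  π[d,a](ρ[a/e](ρ[d/a](σ[e<7](R)))) → 2
  (π[d,a](((S ⋈[h=d] ρ[d/g](ρ[g/e](π[e](R)))) ⋈[h=a] γ[a; MAX(e)→b](R))) ∪ π[d,a](ρ[a/e](ρ[d/a](σ[e<7](R))))) → 2
  ρ[c/a]((π[d,a](((S ⋈[h=d] ρ[d/g](ρ[g/e](π[e](R)))) ⋈[h=a] γ[a; MAX(e)→b](R))) ∪ π[d,a](ρ[a/e](ρ[d/a](σ[e<7](R)))))) → 2

|E| = 2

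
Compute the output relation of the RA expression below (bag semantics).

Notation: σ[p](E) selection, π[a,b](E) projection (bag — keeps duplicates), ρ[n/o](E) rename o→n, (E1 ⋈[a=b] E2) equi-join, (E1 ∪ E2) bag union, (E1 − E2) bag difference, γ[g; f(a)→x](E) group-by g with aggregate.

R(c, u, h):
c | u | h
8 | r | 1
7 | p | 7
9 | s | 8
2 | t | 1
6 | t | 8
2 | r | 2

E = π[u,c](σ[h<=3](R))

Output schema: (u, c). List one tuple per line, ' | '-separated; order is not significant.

Per-node cardinality:
  R → 6
  σ[h<=3](R) → 3
  π[u,c](σ[h<=3](R)) → 3

== RESULT ==
u | c
r | 2
r | 8
t | 2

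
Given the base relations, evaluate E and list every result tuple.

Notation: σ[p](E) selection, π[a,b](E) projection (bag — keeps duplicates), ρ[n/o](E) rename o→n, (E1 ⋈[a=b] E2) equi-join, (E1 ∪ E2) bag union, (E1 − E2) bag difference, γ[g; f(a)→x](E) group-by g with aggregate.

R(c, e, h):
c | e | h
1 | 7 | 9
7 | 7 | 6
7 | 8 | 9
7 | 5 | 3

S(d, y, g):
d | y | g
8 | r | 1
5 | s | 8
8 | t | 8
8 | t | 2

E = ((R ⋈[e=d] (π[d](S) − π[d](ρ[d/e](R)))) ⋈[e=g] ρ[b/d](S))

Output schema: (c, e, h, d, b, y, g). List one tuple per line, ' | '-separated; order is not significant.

Stepwise |·|:
  R → 4
  S → 4
  π[d](S) → 4
  R → 4
  ρ[d/e](R) → 4
  π[d](ρ[d/e](R)) → 4
  (π[d](S) − π[d](ρ[d/e](R))) → 2
  (R ⋈[e=d] (π[d](S) − π[d](ρ[d/e](R)))) → 2
  S → 4
  ρ[b/d](S) → 4
  ((R ⋈[e=d] (π[d](S) − π[d](ρ[d/e](R)))) ⋈[e=g] ρ[b/d](S)) → 4

== RESULT ==
c | e | h | d | b | y | g
7 | 8 | 9 | 8 | 5 | s | 8
7 | 8 | 9 | 8 | 5 | s | 8
7 | 8 | 9 | 8 | 8 | t | 8
7 | 8 | 9 | 8 | 8 | t | 8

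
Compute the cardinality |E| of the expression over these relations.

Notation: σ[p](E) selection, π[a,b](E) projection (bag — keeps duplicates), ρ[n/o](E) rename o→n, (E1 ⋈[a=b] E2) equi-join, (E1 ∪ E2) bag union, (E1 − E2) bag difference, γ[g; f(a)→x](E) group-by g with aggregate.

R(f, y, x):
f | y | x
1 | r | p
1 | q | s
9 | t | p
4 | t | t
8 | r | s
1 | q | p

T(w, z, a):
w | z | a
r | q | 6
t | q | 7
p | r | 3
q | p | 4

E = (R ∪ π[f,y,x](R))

Stepwise |·|:
  R → 6
  R → 6
  π[f,y,x](R) → 6
  (R ∪ π[f,y,x](R)) → 12

|E| = 12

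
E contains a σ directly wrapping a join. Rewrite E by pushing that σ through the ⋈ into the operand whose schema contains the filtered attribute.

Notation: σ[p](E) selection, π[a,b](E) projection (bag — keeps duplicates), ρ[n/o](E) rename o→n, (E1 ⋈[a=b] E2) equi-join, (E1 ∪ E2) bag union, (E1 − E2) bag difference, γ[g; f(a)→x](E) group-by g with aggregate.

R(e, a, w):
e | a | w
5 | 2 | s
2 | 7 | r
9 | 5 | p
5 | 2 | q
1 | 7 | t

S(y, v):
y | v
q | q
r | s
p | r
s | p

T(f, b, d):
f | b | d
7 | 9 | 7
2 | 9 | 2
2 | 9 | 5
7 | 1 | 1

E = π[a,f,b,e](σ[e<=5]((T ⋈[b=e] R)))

σ filters on e, owned by the right side.
E' = π[a,f,b,e]((T ⋈[b=e] σ[e<=5](R)))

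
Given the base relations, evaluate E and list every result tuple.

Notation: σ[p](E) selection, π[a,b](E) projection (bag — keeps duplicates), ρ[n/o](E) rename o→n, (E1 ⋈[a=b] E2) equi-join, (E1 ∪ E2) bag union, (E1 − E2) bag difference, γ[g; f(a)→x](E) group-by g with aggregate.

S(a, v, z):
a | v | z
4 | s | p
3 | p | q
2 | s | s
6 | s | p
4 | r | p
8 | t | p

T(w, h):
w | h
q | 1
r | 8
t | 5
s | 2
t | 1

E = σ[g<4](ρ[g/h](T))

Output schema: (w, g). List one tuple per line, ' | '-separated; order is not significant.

Per-node cardinality:
  T → 5
  ρ[g/h](T) → 5
  σ[g<4](ρ[g/h](T)) → 3

== RESULT ==
w | g
q | 1
s | 2
t | 1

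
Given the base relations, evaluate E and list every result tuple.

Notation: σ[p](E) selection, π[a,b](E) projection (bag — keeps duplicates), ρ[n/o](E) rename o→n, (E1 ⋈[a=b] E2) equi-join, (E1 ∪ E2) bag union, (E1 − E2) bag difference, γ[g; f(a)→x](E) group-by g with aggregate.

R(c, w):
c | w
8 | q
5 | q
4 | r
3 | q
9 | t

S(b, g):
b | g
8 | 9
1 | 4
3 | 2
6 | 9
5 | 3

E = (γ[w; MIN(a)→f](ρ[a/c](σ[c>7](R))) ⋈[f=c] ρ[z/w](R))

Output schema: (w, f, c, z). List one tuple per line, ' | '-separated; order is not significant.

Subexpression sizes:
  R → 5
  σ[c>7](R) → 2
  ρ[a/c](σ[c>7](R)) → 2
  γ[w; MIN(a)→f](ρ[a/c](σ[c>7](R))) → 2
  R → 5
  ρ[z/w](R) → 5
  (γ[w; MIN(a)→f](ρ[a/c](σ[c>7](R))) ⋈[f=c] ρ[z/w](R)) → 2

== RESULT ==
w | f | c | z
q | 8 | 8 | q
t | 9 | 9 | t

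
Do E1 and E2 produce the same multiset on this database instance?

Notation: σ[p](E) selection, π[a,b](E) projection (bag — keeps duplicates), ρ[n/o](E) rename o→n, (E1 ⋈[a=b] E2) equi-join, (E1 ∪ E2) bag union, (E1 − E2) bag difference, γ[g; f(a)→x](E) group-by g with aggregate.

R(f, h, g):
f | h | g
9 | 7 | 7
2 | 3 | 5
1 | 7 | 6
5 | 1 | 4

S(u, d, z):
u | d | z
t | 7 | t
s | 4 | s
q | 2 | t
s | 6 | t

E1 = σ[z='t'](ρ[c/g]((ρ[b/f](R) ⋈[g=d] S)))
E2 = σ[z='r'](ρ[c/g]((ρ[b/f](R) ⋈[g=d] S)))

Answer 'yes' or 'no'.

E1 per-node cardinality:
  R → 4
  ρ[b/f](R) → 4
  S → 4
  (ρ[b/f](R) ⋈[g=d] S) → 3
  ρ[c/g]((ρ[b/f](R) ⋈[g=d] S)) → 3
  σ[z='t'](ρ[c/g]((ρ[b/f](R) ⋈[g=d] S))) → 2
E2 per-node cardinality:
  R → 4
  ρ[b/f](R) → 4
  S → 4
  (ρ[b/f](R) ⋈[g=d] S) → 3
  ρ[c/g]((ρ[b/f](R) ⋈[g=d] S)) → 3
  σ[z='r'](ρ[c/g]((ρ[b/f](R) ⋈[g=d] S))) → 0

E1 result:
b | h | c | u | d | z
1 | 7 | 6 | s | 6 | t
9 | 7 | 7 | t | 7 | t
E2 result:
b | h | c | u | d | z
(0 rows)
Witness: (9, 7, 7, 't', 7, 't') appears 1× in E1 but 0× in E2.

no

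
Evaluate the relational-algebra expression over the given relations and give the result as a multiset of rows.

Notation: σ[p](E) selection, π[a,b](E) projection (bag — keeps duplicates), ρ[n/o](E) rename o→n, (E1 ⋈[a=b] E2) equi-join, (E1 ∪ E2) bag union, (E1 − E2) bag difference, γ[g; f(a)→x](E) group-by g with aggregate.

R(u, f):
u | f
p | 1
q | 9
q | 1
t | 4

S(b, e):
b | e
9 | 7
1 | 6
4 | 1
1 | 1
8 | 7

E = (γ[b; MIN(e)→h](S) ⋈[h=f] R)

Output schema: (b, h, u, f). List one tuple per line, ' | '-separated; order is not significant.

Stepwise |·|:
  S → 5
  γ[b; MIN(e)→h](S) → 4
  R → 4
  (γ[b; MIN(e)→h](S) ⋈[h=f] R) → 4

== RESULT ==
b | h | u | f
1 | 1 | p | 1
1 | 1 | q | 1
4 | 1 | p | 1
4 | 1 | q | 1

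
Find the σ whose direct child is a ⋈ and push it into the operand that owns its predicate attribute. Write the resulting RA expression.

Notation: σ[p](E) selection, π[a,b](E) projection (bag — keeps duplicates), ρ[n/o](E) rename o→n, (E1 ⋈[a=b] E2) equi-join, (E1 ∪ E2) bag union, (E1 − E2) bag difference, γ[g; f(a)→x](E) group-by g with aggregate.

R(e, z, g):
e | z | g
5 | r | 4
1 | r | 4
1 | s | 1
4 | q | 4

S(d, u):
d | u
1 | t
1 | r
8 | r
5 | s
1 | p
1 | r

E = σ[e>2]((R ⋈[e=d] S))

σ filters on e, owned by the left side.
E' = (σ[e>2](R) ⋈[e=d] S)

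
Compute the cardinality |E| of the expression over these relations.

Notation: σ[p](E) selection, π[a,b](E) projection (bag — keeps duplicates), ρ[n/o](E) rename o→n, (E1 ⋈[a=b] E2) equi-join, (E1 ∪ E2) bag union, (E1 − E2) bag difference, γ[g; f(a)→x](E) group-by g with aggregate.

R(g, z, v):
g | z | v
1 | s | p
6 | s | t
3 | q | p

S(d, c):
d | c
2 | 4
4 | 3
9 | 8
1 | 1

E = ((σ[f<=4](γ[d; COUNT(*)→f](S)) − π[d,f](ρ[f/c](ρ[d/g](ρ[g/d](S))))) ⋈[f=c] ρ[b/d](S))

Subexpression sizes:
  S → 4
  γ[d; COUNT(*)→f](S) → 4
  σ[f<=4](γ[d; COUNT(*)→f](S)) → 4
  S → 4
  ρ[g/d](S) → 4
  ρ[d/g](ρ[g/d](S)) → 4
  ρ[f/c](ρ[d/g](ρ[g/d](S))) → 4
  π[d,f](ρ[f/c](ρ[d/g](ρ[g/d](S)))) → 4
  (σ[f<=4](γ[d; COUNT(*)→f](S)) − π[d,f](ρ[f/c](ρ[d/g](ρ[g/d](S))))) → 3
  S → 4
  ρ[b/d](S) → 4
  ((σ[f<=4](γ[d; COUNT(*)→f](S)) − π[d,f](ρ[f/c](ρ[d/g](ρ[g/d](S))))) ⋈[f=c] ρ[b/d](S)) → 3

|E| = 3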